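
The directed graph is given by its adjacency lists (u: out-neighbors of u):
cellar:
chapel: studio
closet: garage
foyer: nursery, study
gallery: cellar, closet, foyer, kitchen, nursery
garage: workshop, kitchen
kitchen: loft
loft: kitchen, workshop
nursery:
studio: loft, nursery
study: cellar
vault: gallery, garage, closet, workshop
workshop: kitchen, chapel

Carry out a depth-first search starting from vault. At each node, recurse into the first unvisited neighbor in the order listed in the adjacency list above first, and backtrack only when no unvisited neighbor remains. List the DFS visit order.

vault -> gallery -> cellar -> closet -> garage -> workshop -> kitchen -> loft -> chapel -> studio -> nursery -> foyer -> study

Visit vault
vault → gallery
gallery → cellar
gallery → closet
closet → garage
garage → workshop
workshop → kitchen
kitchen → loft
workshop → chapel
chapel → studio
studio → nursery
gallery → foyer
foyer → study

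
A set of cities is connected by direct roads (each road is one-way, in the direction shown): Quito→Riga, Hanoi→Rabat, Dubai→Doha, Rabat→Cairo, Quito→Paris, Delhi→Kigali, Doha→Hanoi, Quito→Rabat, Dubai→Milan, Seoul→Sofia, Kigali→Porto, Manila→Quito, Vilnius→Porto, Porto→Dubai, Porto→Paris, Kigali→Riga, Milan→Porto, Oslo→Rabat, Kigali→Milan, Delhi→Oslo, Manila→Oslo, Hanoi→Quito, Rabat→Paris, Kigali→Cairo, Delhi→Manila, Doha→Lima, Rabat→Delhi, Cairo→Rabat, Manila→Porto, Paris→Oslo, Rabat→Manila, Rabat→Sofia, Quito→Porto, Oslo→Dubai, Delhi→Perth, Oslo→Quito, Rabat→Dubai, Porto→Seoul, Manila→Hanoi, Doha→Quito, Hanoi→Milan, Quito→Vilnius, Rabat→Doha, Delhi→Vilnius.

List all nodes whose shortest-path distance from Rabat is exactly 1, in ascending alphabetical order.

Cairo, Delhi, Doha, Dubai, Manila, Paris, Sofia

Level 0: Rabat
Level 1: Cairo, Delhi, Doha, Dubai, Manila, Paris, Sofia
Level 2: Hanoi, Kigali, Lima, Milan, Oslo, Perth, Porto, Quito, Vilnius
Level 3: Riga, Seoul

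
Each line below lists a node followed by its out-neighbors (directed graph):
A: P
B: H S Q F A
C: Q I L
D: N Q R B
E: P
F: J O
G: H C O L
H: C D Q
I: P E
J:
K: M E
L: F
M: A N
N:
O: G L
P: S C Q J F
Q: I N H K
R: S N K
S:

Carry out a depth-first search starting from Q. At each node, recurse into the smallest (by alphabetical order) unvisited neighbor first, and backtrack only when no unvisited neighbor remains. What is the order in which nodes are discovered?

Q → H → C → I → E → P → F → J → O → G → L → S → D → B → A → N → R → K → M

Visit Q
Q → H
H → C
C → I
I → E
E → P
P → F
F → J
F → O
O → G
G → L
P → S
H → D
D → B
B → A
D → N
D → R
R → K
K → M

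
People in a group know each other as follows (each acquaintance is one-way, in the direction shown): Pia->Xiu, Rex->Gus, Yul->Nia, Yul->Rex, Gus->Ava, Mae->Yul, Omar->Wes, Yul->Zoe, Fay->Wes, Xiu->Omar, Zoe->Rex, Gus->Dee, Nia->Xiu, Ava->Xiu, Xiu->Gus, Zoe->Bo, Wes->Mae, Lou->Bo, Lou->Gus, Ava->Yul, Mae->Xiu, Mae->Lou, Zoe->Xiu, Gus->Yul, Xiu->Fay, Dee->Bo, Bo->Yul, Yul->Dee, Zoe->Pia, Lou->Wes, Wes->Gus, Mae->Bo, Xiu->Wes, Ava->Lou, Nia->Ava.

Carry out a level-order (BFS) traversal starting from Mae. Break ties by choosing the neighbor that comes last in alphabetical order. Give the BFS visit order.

Mae → Yul → Xiu → Lou → Bo → Zoe → Rex → Nia → Dee → Wes → Omar → Gus → Fay → Pia → Ava

Visit Mae; enqueue Yul, Xiu, Lou, Bo → queue [Yul, Xiu, Lou, Bo]
Visit Yul; enqueue Zoe, Rex, Nia, Dee → queue [Xiu, Lou, Bo, Zoe, Rex, Nia, Dee]
Visit Xiu; enqueue Wes, Omar, Gus, Fay → queue [Lou, Bo, Zoe, Rex, Nia, Dee, Wes, Omar, Gus, Fay]
Visit Lou → queue [Bo, Zoe, Rex, Nia, Dee, Wes, Omar, Gus, Fay]
Visit Bo → queue [Zoe, Rex, Nia, Dee, Wes, Omar, Gus, Fay]
Visit Zoe; enqueue Pia → queue [Rex, Nia, Dee, Wes, Omar, Gus, Fay, Pia]
Visit Rex → queue [Nia, Dee, Wes, Omar, Gus, Fay, Pia]
Visit Nia; enqueue Ava → queue [Dee, Wes, Omar, Gus, Fay, Pia, Ava]
Visit Dee → queue [Wes, Omar, Gus, Fay, Pia, Ava]
Visit Wes → queue [Omar, Gus, Fay, Pia, Ava]
Visit Omar → queue [Gus, Fay, Pia, Ava]
Visit Gus → queue [Fay, Pia, Ava]
Visit Fay → queue [Pia, Ava]
Visit Pia → queue [Ava]
Visit Ava → queue []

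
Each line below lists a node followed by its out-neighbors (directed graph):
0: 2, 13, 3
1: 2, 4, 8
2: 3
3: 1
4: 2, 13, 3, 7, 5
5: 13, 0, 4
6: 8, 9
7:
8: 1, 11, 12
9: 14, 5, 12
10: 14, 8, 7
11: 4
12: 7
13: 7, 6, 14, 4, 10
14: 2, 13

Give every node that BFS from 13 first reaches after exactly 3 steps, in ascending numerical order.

Level 0: 13
Level 1: 4, 6, 7, 10, 14
Level 2: 2, 3, 5, 8, 9
Level 3: 0, 1, 11, 12

0, 1, 11, 12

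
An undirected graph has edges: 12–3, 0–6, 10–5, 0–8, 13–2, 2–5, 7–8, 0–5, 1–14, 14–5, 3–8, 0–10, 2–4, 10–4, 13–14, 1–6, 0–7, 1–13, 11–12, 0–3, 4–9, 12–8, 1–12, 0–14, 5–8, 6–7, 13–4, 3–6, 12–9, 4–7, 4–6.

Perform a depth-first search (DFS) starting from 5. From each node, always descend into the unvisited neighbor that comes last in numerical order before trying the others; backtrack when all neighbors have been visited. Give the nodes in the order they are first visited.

Visit 5
5 → 14
14 → 13
13 → 4
4 → 10
10 → 0
0 → 8
8 → 12
12 → 11
12 → 9
12 → 3
3 → 6
6 → 7
6 → 1
4 → 2

5, 14, 13, 4, 10, 0, 8, 12, 11, 9, 3, 6, 7, 1, 2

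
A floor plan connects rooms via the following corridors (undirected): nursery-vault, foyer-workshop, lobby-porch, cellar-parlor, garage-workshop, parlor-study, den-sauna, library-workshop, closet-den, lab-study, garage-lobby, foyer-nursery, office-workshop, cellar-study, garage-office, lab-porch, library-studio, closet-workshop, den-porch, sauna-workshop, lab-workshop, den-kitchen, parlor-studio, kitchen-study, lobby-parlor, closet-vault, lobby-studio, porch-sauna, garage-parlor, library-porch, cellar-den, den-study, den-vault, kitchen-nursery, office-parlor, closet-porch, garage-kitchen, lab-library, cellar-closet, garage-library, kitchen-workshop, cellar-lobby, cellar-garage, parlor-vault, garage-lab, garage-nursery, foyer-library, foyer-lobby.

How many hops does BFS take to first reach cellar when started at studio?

2

Level 0: studio
Level 1: library, lobby, parlor
Level 2: cellar, foyer, garage, lab, office, porch, study, vault, workshop
Level 3: closet, den, kitchen, nursery, sauna
cellar first appears at level 2.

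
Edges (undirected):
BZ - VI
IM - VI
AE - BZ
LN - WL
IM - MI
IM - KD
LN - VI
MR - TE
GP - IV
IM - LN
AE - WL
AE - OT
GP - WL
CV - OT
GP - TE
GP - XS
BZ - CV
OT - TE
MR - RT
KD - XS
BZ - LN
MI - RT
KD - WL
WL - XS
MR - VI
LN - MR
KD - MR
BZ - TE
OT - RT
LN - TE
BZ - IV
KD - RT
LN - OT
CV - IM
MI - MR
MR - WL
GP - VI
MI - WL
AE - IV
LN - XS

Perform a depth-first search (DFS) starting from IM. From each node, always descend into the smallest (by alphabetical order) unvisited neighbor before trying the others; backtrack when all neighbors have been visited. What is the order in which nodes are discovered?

Visit IM
IM → CV
CV → BZ
BZ → AE
AE → IV
IV → GP
GP → TE
TE → LN
LN → MR
MR → KD
KD → RT
RT → MI
MI → WL
WL → XS
RT → OT
MR → VI

IM → CV → BZ → AE → IV → GP → TE → LN → MR → KD → RT → MI → WL → XS → OT → VI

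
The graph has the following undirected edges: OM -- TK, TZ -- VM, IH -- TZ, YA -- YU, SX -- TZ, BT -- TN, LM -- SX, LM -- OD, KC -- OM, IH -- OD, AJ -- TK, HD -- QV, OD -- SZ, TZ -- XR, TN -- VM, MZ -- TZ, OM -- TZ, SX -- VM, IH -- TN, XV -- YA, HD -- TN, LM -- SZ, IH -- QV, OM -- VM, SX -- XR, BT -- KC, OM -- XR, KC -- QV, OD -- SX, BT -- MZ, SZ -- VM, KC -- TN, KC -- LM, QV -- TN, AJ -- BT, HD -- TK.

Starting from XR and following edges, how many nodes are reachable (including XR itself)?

BFS from XR visits: XR, OM, SX, TZ, KC, TK, VM, LM, OD, IH, MZ, BT, QV, TN, AJ, HD, SZ
Reachable nodes: 17 of 20 total.

17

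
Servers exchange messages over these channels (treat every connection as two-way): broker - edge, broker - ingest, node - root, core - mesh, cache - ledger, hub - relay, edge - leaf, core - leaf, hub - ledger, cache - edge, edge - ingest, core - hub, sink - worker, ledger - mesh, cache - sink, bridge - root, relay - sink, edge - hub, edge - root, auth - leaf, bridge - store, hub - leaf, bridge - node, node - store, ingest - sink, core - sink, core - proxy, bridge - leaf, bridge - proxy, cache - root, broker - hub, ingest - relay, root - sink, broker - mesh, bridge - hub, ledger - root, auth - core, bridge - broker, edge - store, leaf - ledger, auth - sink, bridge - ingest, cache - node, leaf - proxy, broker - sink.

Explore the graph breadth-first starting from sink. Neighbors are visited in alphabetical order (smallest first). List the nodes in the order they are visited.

sink -> auth -> broker -> cache -> core -> ingest -> relay -> root -> worker -> leaf -> bridge -> edge -> hub -> mesh -> ledger -> node -> proxy -> store

Visit sink; enqueue auth, broker, cache, core, ingest, relay, root, worker → queue [auth, broker, cache, core, ingest, relay, root, worker]
Visit auth; enqueue leaf → queue [broker, cache, core, ingest, relay, root, worker, leaf]
Visit broker; enqueue bridge, edge, hub, mesh → queue [cache, core, ingest, relay, root, worker, leaf, bridge, edge, hub, mesh]
Visit cache; enqueue ledger, node → queue [core, ingest, relay, root, worker, leaf, bridge, edge, hub, mesh, ledger, node]
Visit core; enqueue proxy → queue [ingest, relay, root, worker, leaf, bridge, edge, hub, mesh, ledger, node, proxy]
Visit ingest → queue [relay, root, worker, leaf, bridge, edge, hub, mesh, ledger, node, proxy]
Visit relay → queue [root, worker, leaf, bridge, edge, hub, mesh, ledger, node, proxy]
Visit root → queue [worker, leaf, bridge, edge, hub, mesh, ledger, node, proxy]
Visit worker → queue [leaf, bridge, edge, hub, mesh, ledger, node, proxy]
Visit leaf → queue [bridge, edge, hub, mesh, ledger, node, proxy]
Visit bridge; enqueue store → queue [edge, hub, mesh, ledger, node, proxy, store]
Visit edge → queue [hub, mesh, ledger, node, proxy, store]
Visit hub → queue [mesh, ledger, node, proxy, store]
Visit mesh → queue [ledger, node, proxy, store]
Visit ledger → queue [node, proxy, store]
Visit node → queue [proxy, store]
Visit proxy → queue [store]
Visit store → queue []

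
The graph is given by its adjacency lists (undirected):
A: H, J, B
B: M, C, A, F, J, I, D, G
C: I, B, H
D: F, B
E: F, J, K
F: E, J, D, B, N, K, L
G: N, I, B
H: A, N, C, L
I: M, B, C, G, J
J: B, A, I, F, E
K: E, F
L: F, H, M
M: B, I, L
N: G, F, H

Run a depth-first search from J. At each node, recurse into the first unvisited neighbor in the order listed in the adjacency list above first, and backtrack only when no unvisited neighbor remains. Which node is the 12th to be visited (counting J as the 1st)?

K

Visit J
J → B
B → M
M → I
I → C
C → H
H → A
H → N
N → G
N → F
F → E
E → K
F → D
F → L

Visit order: J, B, M, I, C, H, A, N, G, F, E, K, D, L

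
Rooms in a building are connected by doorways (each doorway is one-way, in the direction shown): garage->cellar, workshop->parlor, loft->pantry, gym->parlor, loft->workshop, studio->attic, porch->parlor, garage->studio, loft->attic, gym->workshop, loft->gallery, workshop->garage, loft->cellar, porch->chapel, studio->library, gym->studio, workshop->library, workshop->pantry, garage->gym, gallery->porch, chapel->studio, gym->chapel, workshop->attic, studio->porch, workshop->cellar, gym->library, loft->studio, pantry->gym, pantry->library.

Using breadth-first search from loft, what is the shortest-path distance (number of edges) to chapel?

3

Level 0: loft
Level 1: attic, cellar, gallery, pantry, studio, workshop
Level 2: garage, gym, library, parlor, porch
Level 3: chapel
chapel first appears at level 3.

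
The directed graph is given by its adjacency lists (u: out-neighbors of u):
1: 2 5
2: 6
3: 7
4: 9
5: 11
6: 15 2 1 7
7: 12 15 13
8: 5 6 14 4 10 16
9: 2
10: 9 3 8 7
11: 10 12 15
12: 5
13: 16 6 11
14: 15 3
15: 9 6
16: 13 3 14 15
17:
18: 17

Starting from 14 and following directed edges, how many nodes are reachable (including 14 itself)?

16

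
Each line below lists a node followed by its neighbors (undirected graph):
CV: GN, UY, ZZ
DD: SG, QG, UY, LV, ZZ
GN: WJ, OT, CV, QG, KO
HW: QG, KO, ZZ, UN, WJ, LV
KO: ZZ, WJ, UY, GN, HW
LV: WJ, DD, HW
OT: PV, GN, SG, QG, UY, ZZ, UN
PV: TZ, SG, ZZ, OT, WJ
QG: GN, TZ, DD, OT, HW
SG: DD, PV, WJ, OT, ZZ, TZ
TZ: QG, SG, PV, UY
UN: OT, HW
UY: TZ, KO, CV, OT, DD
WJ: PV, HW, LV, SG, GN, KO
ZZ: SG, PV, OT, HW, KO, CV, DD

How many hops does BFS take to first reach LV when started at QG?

2

Level 0: QG
Level 1: DD, GN, HW, OT, TZ
Level 2: CV, KO, LV, PV, SG, UN, UY, WJ, ZZ
LV first appears at level 2.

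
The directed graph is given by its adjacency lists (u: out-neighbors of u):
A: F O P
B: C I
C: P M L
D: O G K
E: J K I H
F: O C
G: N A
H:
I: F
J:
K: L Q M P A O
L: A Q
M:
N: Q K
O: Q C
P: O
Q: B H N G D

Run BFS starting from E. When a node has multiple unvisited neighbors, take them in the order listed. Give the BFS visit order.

E J K I H L Q M P A O F B N G D C

Visit E; enqueue J, K, I, H → queue [J, K, I, H]
Visit J → queue [K, I, H]
Visit K; enqueue L, Q, M, P, A, O → queue [I, H, L, Q, M, P, A, O]
Visit I; enqueue F → queue [H, L, Q, M, P, A, O, F]
Visit H → queue [L, Q, M, P, A, O, F]
Visit L → queue [Q, M, P, A, O, F]
Visit Q; enqueue B, N, G, D → queue [M, P, A, O, F, B, N, G, D]
Visit M → queue [P, A, O, F, B, N, G, D]
Visit P → queue [A, O, F, B, N, G, D]
Visit A → queue [O, F, B, N, G, D]
Visit O; enqueue C → queue [F, B, N, G, D, C]
Visit F → queue [B, N, G, D, C]
Visit B → queue [N, G, D, C]
Visit N → queue [G, D, C]
Visit G → queue [D, C]
Visit D → queue [C]
Visit C → queue []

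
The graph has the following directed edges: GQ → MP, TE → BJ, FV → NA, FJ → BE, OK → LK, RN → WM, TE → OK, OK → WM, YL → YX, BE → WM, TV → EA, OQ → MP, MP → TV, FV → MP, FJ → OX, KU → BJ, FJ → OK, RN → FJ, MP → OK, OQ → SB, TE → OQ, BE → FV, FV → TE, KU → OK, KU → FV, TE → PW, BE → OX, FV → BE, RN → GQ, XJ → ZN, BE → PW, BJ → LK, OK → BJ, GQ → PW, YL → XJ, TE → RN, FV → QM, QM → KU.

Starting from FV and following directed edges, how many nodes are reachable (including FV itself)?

20

BFS from FV visits: FV, BE, MP, NA, QM, TE, OX, PW, WM, OK, TV, KU, BJ, OQ, RN, LK, EA, SB, FJ, GQ
Reachable nodes: 20 of 24 total.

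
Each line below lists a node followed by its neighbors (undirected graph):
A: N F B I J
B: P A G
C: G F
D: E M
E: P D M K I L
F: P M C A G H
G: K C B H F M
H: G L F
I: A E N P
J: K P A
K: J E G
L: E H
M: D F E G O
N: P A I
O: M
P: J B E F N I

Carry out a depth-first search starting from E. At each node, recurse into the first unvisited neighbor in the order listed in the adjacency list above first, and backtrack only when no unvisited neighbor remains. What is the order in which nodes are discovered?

E, P, J, K, G, C, F, M, D, O, A, N, I, B, H, L

Visit E
E → P
P → J
J → K
K → G
G → C
C → F
F → M
M → D
M → O
F → A
A → N
N → I
A → B
F → H
H → L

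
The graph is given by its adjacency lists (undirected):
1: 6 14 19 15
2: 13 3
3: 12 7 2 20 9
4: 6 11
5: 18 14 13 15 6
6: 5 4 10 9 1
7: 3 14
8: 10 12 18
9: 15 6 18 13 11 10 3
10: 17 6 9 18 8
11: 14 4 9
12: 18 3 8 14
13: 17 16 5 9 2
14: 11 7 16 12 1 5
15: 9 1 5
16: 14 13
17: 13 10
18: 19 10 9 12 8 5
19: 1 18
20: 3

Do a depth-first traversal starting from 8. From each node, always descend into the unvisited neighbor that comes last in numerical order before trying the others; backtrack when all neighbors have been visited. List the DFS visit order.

Visit 8
8 → 18
18 → 19
19 → 1
1 → 15
15 → 9
9 → 13
13 → 17
17 → 10
10 → 6
6 → 5
5 → 14
14 → 16
14 → 12
12 → 3
3 → 20
3 → 7
3 → 2
14 → 11
11 → 4

8 → 18 → 19 → 1 → 15 → 9 → 13 → 17 → 10 → 6 → 5 → 14 → 16 → 12 → 3 → 20 → 7 → 2 → 11 → 4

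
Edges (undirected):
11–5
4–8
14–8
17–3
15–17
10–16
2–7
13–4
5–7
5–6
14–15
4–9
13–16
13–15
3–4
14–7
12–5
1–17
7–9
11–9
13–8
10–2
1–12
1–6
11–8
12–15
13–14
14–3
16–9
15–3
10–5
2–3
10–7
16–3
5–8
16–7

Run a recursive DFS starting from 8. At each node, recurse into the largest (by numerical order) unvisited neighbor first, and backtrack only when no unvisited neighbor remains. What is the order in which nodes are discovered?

8 -> 14 -> 15 -> 17 -> 3 -> 16 -> 13 -> 4 -> 9 -> 11 -> 5 -> 12 -> 1 -> 6 -> 10 -> 7 -> 2

Visit 8
8 → 14
14 → 15
15 → 17
17 → 3
3 → 16
16 → 13
13 → 4
4 → 9
9 → 11
11 → 5
5 → 12
12 → 1
1 → 6
5 → 10
10 → 7
7 → 2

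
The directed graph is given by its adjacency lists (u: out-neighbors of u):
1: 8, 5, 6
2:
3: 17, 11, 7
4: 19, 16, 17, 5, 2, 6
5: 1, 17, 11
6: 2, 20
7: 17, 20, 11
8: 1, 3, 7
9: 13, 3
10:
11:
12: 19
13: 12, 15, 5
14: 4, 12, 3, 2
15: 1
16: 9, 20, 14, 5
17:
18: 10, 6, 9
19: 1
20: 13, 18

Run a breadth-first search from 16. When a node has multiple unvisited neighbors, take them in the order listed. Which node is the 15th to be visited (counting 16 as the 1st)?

15

Visit 16; enqueue 9, 20, 14, 5 → queue [9, 20, 14, 5]
Visit 9; enqueue 13, 3 → queue [20, 14, 5, 13, 3]
Visit 20; enqueue 18 → queue [14, 5, 13, 3, 18]
Visit 14; enqueue 4, 12, 2 → queue [5, 13, 3, 18, 4, 12, 2]
Visit 5; enqueue 1, 17, 11 → queue [13, 3, 18, 4, 12, 2, 1, 17, 11]
Visit 13; enqueue 15 → queue [3, 18, 4, 12, 2, 1, 17, 11, 15]
Visit 3; enqueue 7 → queue [18, 4, 12, 2, 1, 17, 11, 15, 7]
Visit 18; enqueue 10, 6 → queue [4, 12, 2, 1, 17, 11, 15, 7, 10, 6]
Visit 4; enqueue 19 → queue [12, 2, 1, 17, 11, 15, 7, 10, 6, 19]
Visit 12 → queue [2, 1, 17, 11, 15, 7, 10, 6, 19]
Visit 2 → queue [1, 17, 11, 15, 7, 10, 6, 19]
Visit 1; enqueue 8 → queue [17, 11, 15, 7, 10, 6, 19, 8]
Visit 17 → queue [11, 15, 7, 10, 6, 19, 8]
Visit 11 → queue [15, 7, 10, 6, 19, 8]
Visit 15 → queue [7, 10, 6, 19, 8]
Visit 7 → queue [10, 6, 19, 8]
Visit 10 → queue [6, 19, 8]
Visit 6 → queue [19, 8]
Visit 19 → queue [8]
Visit 8 → queue []

Visit order: 16, 9, 20, 14, 5, 13, 3, 18, 4, 12, 2, 1, 17, 11, 15, 7, 10, 6, 19, 8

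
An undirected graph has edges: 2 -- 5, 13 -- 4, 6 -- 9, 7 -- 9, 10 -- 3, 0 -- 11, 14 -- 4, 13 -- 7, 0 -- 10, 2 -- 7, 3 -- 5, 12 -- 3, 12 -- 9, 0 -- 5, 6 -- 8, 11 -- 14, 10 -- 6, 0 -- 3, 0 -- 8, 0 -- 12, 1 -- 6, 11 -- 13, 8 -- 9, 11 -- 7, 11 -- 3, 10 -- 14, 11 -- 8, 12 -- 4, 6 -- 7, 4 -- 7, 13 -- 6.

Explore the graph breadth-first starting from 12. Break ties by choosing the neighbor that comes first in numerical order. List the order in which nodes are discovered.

12, 0, 3, 4, 9, 5, 8, 10, 11, 7, 13, 14, 6, 2, 1

Visit 12; enqueue 0, 3, 4, 9 → queue [0, 3, 4, 9]
Visit 0; enqueue 5, 8, 10, 11 → queue [3, 4, 9, 5, 8, 10, 11]
Visit 3 → queue [4, 9, 5, 8, 10, 11]
Visit 4; enqueue 7, 13, 14 → queue [9, 5, 8, 10, 11, 7, 13, 14]
Visit 9; enqueue 6 → queue [5, 8, 10, 11, 7, 13, 14, 6]
Visit 5; enqueue 2 → queue [8, 10, 11, 7, 13, 14, 6, 2]
Visit 8 → queue [10, 11, 7, 13, 14, 6, 2]
Visit 10 → queue [11, 7, 13, 14, 6, 2]
Visit 11 → queue [7, 13, 14, 6, 2]
Visit 7 → queue [13, 14, 6, 2]
Visit 13 → queue [14, 6, 2]
Visit 14 → queue [6, 2]
Visit 6; enqueue 1 → queue [2, 1]
Visit 2 → queue [1]
Visit 1 → queue []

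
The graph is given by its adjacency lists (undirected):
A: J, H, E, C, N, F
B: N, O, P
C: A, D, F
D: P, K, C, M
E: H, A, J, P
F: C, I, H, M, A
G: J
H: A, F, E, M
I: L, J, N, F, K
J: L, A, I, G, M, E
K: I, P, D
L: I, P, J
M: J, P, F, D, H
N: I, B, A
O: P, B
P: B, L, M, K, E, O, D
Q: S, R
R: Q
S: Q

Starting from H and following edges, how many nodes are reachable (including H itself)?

BFS from H visits: H, A, F, E, M, J, C, N, I, P, D, L, G, B, K, O
Reachable nodes: 16 of 19 total.

16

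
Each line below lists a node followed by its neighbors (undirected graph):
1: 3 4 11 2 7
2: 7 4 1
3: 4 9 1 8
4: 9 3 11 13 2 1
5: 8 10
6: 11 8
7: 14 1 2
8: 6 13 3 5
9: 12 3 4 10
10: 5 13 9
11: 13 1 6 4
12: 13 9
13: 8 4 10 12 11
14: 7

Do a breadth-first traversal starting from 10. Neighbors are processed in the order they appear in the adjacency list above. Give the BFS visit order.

10, 5, 13, 9, 8, 4, 12, 11, 3, 6, 2, 1, 7, 14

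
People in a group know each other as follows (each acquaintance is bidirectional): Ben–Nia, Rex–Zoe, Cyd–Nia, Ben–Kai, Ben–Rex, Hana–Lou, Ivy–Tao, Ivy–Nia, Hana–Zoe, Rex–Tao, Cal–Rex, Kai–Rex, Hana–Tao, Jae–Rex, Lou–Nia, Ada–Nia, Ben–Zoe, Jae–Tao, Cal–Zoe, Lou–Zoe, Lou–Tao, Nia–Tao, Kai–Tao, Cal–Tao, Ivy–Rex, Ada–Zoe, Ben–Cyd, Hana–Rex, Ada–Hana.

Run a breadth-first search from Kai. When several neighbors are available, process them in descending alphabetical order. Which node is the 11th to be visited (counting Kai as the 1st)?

Visit Kai; enqueue Tao, Rex, Ben → queue [Tao, Rex, Ben]
Visit Tao; enqueue Nia, Lou, Jae, Ivy, Hana, Cal → queue [Rex, Ben, Nia, Lou, Jae, Ivy, Hana, Cal]
Visit Rex; enqueue Zoe → queue [Ben, Nia, Lou, Jae, Ivy, Hana, Cal, Zoe]
Visit Ben; enqueue Cyd → queue [Nia, Lou, Jae, Ivy, Hana, Cal, Zoe, Cyd]
Visit Nia; enqueue Ada → queue [Lou, Jae, Ivy, Hana, Cal, Zoe, Cyd, Ada]
Visit Lou → queue [Jae, Ivy, Hana, Cal, Zoe, Cyd, Ada]
Visit Jae → queue [Ivy, Hana, Cal, Zoe, Cyd, Ada]
Visit Ivy → queue [Hana, Cal, Zoe, Cyd, Ada]
Visit Hana → queue [Cal, Zoe, Cyd, Ada]
Visit Cal → queue [Zoe, Cyd, Ada]
Visit Zoe → queue [Cyd, Ada]
Visit Cyd → queue [Ada]
Visit Ada → queue []

Visit order: Kai, Tao, Rex, Ben, Nia, Lou, Jae, Ivy, Hana, Cal, Zoe, Cyd, Ada

Zoe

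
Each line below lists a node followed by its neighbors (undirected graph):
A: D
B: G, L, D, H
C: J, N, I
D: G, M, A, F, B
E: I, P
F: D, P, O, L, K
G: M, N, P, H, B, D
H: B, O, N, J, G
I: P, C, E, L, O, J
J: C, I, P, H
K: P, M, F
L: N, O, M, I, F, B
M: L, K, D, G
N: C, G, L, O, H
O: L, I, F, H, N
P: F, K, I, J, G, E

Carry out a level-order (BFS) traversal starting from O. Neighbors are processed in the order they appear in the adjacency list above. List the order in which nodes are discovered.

O -> L -> I -> F -> H -> N -> M -> B -> P -> C -> E -> J -> D -> K -> G -> A

Visit O; enqueue L, I, F, H, N → queue [L, I, F, H, N]
Visit L; enqueue M, B → queue [I, F, H, N, M, B]
Visit I; enqueue P, C, E, J → queue [F, H, N, M, B, P, C, E, J]
Visit F; enqueue D, K → queue [H, N, M, B, P, C, E, J, D, K]
Visit H; enqueue G → queue [N, M, B, P, C, E, J, D, K, G]
Visit N → queue [M, B, P, C, E, J, D, K, G]
Visit M → queue [B, P, C, E, J, D, K, G]
Visit B → queue [P, C, E, J, D, K, G]
Visit P → queue [C, E, J, D, K, G]
Visit C → queue [E, J, D, K, G]
Visit E → queue [J, D, K, G]
Visit J → queue [D, K, G]
Visit D; enqueue A → queue [K, G, A]
Visit K → queue [G, A]
Visit G → queue [A]
Visit A → queue []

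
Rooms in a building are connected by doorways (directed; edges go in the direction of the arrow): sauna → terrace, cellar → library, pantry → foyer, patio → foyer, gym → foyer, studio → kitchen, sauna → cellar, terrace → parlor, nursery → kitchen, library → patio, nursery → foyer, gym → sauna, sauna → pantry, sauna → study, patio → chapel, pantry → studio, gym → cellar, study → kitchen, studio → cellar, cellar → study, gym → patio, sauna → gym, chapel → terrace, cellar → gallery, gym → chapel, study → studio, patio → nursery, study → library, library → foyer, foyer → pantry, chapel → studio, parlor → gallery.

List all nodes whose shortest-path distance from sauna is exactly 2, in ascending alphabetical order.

chapel, foyer, gallery, kitchen, library, parlor, patio, studio

Level 0: sauna
Level 1: cellar, gym, pantry, study, terrace
Level 2: chapel, foyer, gallery, kitchen, library, parlor, patio, studio
Level 3: nursery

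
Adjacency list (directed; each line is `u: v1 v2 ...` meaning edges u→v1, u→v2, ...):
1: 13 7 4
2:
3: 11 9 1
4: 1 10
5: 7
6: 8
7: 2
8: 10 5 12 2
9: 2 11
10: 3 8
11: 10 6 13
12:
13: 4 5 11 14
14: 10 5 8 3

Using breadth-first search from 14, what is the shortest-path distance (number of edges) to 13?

3

Level 0: 14
Level 1: 3, 5, 8, 10
Level 2: 1, 2, 7, 9, 11, 12
Level 3: 4, 6, 13
13 first appears at level 3.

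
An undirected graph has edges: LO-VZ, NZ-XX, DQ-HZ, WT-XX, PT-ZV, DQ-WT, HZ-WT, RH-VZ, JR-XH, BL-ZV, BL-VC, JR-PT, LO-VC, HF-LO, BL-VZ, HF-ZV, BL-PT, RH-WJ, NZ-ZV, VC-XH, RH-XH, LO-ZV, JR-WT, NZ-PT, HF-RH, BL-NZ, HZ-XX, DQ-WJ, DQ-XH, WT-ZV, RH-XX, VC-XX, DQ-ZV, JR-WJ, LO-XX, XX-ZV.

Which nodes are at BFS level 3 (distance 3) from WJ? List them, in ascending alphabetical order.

Level 0: WJ
Level 1: DQ, JR, RH
Level 2: HF, HZ, PT, VZ, WT, XH, XX, ZV
Level 3: BL, LO, NZ, VC

BL, LO, NZ, VC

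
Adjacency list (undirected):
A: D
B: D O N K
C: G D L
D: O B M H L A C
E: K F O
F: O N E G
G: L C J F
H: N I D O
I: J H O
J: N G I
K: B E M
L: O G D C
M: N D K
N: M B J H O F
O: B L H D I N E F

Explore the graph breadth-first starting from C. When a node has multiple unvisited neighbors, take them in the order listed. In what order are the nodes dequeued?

Visit C; enqueue G, D, L → queue [G, D, L]
Visit G; enqueue J, F → queue [D, L, J, F]
Visit D; enqueue O, B, M, H, A → queue [L, J, F, O, B, M, H, A]
Visit L → queue [J, F, O, B, M, H, A]
Visit J; enqueue N, I → queue [F, O, B, M, H, A, N, I]
Visit F; enqueue E → queue [O, B, M, H, A, N, I, E]
Visit O → queue [B, M, H, A, N, I, E]
Visit B; enqueue K → queue [M, H, A, N, I, E, K]
Visit M → queue [H, A, N, I, E, K]
Visit H → queue [A, N, I, E, K]
Visit A → queue [N, I, E, K]
Visit N → queue [I, E, K]
Visit I → queue [E, K]
Visit E → queue [K]
Visit K → queue []

C, G, D, L, J, F, O, B, M, H, A, N, I, E, K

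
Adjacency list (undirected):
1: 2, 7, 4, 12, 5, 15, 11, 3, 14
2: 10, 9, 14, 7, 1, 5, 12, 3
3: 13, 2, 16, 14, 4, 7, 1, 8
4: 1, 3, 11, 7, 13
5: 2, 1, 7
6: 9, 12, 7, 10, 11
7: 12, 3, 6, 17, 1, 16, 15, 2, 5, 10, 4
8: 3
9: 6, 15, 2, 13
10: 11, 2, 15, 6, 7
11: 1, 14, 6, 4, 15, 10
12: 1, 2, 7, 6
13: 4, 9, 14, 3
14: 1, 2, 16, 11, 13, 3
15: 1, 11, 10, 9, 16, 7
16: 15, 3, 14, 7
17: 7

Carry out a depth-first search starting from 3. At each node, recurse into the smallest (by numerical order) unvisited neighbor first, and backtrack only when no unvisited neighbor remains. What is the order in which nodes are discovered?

Visit 3
3 → 1
1 → 2
2 → 5
5 → 7
7 → 4
4 → 11
11 → 6
6 → 9
9 → 13
13 → 14
14 → 16
16 → 15
15 → 10
6 → 12
7 → 17
3 → 8

3, 1, 2, 5, 7, 4, 11, 6, 9, 13, 14, 16, 15, 10, 12, 17, 8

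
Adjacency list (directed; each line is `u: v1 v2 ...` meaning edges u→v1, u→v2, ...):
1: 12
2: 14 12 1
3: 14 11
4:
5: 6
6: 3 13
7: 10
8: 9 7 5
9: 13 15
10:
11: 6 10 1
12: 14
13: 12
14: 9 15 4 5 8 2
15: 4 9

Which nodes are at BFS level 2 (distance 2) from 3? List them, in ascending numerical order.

1, 2, 4, 5, 6, 8, 9, 10, 15

Level 0: 3
Level 1: 11, 14
Level 2: 1, 2, 4, 5, 6, 8, 9, 10, 15
Level 3: 7, 12, 13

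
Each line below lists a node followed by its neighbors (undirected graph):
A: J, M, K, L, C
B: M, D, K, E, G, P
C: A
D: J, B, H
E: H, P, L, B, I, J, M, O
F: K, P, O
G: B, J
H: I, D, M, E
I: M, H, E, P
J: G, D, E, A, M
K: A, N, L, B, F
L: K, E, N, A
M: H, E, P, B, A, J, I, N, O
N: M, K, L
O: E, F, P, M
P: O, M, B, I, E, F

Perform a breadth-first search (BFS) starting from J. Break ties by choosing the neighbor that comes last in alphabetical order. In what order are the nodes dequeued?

Visit J; enqueue M, G, E, D, A → queue [M, G, E, D, A]
Visit M; enqueue P, O, N, I, H, B → queue [G, E, D, A, P, O, N, I, H, B]
Visit G → queue [E, D, A, P, O, N, I, H, B]
Visit E; enqueue L → queue [D, A, P, O, N, I, H, B, L]
Visit D → queue [A, P, O, N, I, H, B, L]
Visit A; enqueue K, C → queue [P, O, N, I, H, B, L, K, C]
Visit P; enqueue F → queue [O, N, I, H, B, L, K, C, F]
Visit O → queue [N, I, H, B, L, K, C, F]
Visit N → queue [I, H, B, L, K, C, F]
Visit I → queue [H, B, L, K, C, F]
Visit H → queue [B, L, K, C, F]
Visit B → queue [L, K, C, F]
Visit L → queue [K, C, F]
Visit K → queue [C, F]
Visit C → queue [F]
Visit F → queue []

J, M, G, E, D, A, P, O, N, I, H, B, L, K, C, F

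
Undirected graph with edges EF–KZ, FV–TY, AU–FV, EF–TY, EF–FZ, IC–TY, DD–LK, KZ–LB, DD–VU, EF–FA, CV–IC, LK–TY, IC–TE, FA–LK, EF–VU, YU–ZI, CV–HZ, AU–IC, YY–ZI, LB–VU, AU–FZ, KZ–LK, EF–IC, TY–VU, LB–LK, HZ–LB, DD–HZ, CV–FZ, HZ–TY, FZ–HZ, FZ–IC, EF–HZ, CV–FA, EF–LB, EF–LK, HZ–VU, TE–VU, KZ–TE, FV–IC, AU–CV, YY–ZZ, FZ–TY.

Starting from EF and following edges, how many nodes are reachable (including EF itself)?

15

BFS from EF visits: EF, FA, FZ, HZ, IC, KZ, LB, LK, TY, VU, CV, AU, DD, FV, TE
Reachable nodes: 15 of 19 total.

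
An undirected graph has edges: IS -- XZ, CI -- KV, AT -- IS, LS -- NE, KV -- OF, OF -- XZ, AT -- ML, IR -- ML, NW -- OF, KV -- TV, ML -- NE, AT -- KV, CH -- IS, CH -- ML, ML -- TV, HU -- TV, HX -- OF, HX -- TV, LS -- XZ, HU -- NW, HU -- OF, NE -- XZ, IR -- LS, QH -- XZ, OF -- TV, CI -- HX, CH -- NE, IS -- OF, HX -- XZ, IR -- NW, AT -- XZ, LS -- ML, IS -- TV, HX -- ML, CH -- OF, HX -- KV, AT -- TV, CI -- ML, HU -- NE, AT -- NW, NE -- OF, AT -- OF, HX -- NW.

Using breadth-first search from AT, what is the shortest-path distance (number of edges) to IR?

Level 0: AT
Level 1: IS, KV, ML, NW, OF, TV, XZ
Level 2: CH, CI, HU, HX, IR, LS, NE, QH
IR first appears at level 2.

2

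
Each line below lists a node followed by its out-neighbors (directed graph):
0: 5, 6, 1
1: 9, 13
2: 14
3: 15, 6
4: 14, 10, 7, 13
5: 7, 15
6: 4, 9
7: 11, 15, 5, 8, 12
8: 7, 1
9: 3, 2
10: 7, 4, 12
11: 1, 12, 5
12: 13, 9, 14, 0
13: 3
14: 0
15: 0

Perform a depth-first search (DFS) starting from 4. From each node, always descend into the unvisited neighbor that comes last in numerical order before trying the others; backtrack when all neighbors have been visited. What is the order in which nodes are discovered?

Visit 4
4 → 14
14 → 0
0 → 6
6 → 9
9 → 3
3 → 15
9 → 2
0 → 5
5 → 7
7 → 12
12 → 13
7 → 11
11 → 1
7 → 8
4 → 10

4 14 0 6 9 3 15 2 5 7 12 13 11 1 8 10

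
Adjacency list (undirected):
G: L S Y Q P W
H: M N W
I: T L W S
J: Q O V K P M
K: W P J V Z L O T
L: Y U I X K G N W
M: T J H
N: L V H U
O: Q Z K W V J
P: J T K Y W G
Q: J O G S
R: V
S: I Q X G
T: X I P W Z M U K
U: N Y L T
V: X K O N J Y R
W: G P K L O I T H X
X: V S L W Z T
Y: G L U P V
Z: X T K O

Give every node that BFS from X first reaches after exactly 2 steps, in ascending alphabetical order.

Level 0: X
Level 1: L, S, T, V, W, Z
Level 2: G, H, I, J, K, M, N, O, P, Q, R, U, Y

G, H, I, J, K, M, N, O, P, Q, R, U, Y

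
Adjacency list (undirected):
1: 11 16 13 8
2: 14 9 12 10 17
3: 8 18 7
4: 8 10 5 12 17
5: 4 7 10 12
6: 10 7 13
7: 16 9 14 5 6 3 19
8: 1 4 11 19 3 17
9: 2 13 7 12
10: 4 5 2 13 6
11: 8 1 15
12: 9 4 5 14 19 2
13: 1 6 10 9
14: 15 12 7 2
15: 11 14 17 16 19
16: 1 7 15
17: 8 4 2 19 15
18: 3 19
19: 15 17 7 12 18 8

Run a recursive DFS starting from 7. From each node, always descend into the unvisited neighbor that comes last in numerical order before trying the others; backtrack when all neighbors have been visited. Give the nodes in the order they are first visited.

Visit 7
7 → 19
19 → 18
18 → 3
3 → 8
8 → 17
17 → 15
15 → 16
16 → 1
1 → 13
13 → 10
10 → 6
10 → 5
5 → 12
12 → 14
14 → 2
2 → 9
12 → 4
1 → 11

7 19 18 3 8 17 15 16 1 13 10 6 5 12 14 2 9 4 11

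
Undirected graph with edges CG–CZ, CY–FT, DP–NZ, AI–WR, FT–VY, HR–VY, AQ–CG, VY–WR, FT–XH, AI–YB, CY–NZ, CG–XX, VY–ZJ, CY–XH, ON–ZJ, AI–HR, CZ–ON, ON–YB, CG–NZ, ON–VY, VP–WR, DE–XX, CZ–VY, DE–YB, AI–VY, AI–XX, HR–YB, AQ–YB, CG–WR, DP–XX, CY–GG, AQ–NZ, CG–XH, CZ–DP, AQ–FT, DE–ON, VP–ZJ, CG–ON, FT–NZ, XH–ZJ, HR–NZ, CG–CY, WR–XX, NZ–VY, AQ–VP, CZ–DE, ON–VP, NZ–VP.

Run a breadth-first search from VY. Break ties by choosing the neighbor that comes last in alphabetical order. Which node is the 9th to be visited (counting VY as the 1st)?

Visit VY; enqueue ZJ, WR, ON, NZ, HR, FT, CZ, AI → queue [ZJ, WR, ON, NZ, HR, FT, CZ, AI]
Visit ZJ; enqueue XH, VP → queue [WR, ON, NZ, HR, FT, CZ, AI, XH, VP]
Visit WR; enqueue XX, CG → queue [ON, NZ, HR, FT, CZ, AI, XH, VP, XX, CG]
Visit ON; enqueue YB, DE → queue [NZ, HR, FT, CZ, AI, XH, VP, XX, CG, YB, DE]
Visit NZ; enqueue DP, CY, AQ → queue [HR, FT, CZ, AI, XH, VP, XX, CG, YB, DE, DP, CY, AQ]
Visit HR → queue [FT, CZ, AI, XH, VP, XX, CG, YB, DE, DP, CY, AQ]
Visit FT → queue [CZ, AI, XH, VP, XX, CG, YB, DE, DP, CY, AQ]
Visit CZ → queue [AI, XH, VP, XX, CG, YB, DE, DP, CY, AQ]
Visit AI → queue [XH, VP, XX, CG, YB, DE, DP, CY, AQ]
Visit XH → queue [VP, XX, CG, YB, DE, DP, CY, AQ]
Visit VP → queue [XX, CG, YB, DE, DP, CY, AQ]
Visit XX → queue [CG, YB, DE, DP, CY, AQ]
Visit CG → queue [YB, DE, DP, CY, AQ]
Visit YB → queue [DE, DP, CY, AQ]
Visit DE → queue [DP, CY, AQ]
Visit DP → queue [CY, AQ]
Visit CY; enqueue GG → queue [AQ, GG]
Visit AQ → queue [GG]
Visit GG → queue []

Visit order: VY, ZJ, WR, ON, NZ, HR, FT, CZ, AI, XH, VP, XX, CG, YB, DE, DP, CY, AQ, GG

AI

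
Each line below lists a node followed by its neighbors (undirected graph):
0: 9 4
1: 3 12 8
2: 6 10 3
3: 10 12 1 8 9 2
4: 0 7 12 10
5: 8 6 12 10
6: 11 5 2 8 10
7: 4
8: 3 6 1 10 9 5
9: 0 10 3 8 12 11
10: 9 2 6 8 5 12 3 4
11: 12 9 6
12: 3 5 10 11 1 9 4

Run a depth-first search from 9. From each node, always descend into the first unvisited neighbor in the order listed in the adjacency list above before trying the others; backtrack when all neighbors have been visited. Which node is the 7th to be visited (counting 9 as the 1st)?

10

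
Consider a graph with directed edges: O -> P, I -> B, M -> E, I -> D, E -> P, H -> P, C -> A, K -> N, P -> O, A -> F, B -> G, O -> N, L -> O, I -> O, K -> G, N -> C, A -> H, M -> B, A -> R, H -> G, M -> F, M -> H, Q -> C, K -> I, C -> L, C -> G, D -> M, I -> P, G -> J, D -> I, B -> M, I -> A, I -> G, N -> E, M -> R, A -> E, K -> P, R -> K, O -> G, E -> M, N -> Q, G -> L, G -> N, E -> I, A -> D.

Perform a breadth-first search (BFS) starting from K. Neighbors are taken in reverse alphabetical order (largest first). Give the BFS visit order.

K, P, N, I, G, O, Q, E, C, D, B, A, L, J, M, R, H, F

Visit K; enqueue P, N, I, G → queue [P, N, I, G]
Visit P; enqueue O → queue [N, I, G, O]
Visit N; enqueue Q, E, C → queue [I, G, O, Q, E, C]
Visit I; enqueue D, B, A → queue [G, O, Q, E, C, D, B, A]
Visit G; enqueue L, J → queue [O, Q, E, C, D, B, A, L, J]
Visit O → queue [Q, E, C, D, B, A, L, J]
Visit Q → queue [E, C, D, B, A, L, J]
Visit E; enqueue M → queue [C, D, B, A, L, J, M]
Visit C → queue [D, B, A, L, J, M]
Visit D → queue [B, A, L, J, M]
Visit B → queue [A, L, J, M]
Visit A; enqueue R, H, F → queue [L, J, M, R, H, F]
Visit L → queue [J, M, R, H, F]
Visit J → queue [M, R, H, F]
Visit M → queue [R, H, F]
Visit R → queue [H, F]
Visit H → queue [F]
Visit F → queue []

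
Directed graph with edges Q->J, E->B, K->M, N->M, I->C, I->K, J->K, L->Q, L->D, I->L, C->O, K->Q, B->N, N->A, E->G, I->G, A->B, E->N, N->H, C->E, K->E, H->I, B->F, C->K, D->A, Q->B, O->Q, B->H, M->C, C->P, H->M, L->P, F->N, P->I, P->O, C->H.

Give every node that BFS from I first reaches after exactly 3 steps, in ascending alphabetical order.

Level 0: I
Level 1: C, G, K, L
Level 2: D, E, H, M, O, P, Q
Level 3: A, B, J, N
Level 4: F

A, B, J, N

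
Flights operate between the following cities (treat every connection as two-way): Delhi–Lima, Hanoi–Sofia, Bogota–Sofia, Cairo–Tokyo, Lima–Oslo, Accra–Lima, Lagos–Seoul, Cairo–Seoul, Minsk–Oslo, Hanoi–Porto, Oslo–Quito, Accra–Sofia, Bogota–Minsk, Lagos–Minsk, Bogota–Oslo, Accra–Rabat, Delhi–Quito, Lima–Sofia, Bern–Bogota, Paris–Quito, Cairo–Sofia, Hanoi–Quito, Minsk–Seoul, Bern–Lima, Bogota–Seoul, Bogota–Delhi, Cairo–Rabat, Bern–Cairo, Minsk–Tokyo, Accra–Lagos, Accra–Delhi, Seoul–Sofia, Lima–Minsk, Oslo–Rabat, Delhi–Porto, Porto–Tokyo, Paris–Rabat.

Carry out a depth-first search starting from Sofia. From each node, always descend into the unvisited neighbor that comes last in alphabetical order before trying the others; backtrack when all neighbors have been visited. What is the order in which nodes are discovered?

Visit Sofia
Sofia → Seoul
Seoul → Minsk
Minsk → Tokyo
Tokyo → Porto
Porto → Hanoi
Hanoi → Quito
Quito → Paris
Paris → Rabat
Rabat → Oslo
Oslo → Lima
Lima → Delhi
Delhi → Bogota
Bogota → Bern
Bern → Cairo
Delhi → Accra
Accra → Lagos

Sofia → Seoul → Minsk → Tokyo → Porto → Hanoi → Quito → Paris → Rabat → Oslo → Lima → Delhi → Bogota → Bern → Cairo → Accra → Lagos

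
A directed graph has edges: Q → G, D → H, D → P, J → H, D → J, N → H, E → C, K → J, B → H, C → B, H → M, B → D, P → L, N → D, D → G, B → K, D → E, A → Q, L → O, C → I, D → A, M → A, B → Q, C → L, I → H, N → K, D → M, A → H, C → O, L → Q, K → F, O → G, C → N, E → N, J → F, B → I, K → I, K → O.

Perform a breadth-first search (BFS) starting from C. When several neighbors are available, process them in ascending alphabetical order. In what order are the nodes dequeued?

Visit C; enqueue B, I, L, N, O → queue [B, I, L, N, O]
Visit B; enqueue D, H, K, Q → queue [I, L, N, O, D, H, K, Q]
Visit I → queue [L, N, O, D, H, K, Q]
Visit L → queue [N, O, D, H, K, Q]
Visit N → queue [O, D, H, K, Q]
Visit O; enqueue G → queue [D, H, K, Q, G]
Visit D; enqueue A, E, J, M, P → queue [H, K, Q, G, A, E, J, M, P]
Visit H → queue [K, Q, G, A, E, J, M, P]
Visit K; enqueue F → queue [Q, G, A, E, J, M, P, F]
Visit Q → queue [G, A, E, J, M, P, F]
Visit G → queue [A, E, J, M, P, F]
Visit A → queue [E, J, M, P, F]
Visit E → queue [J, M, P, F]
Visit J → queue [M, P, F]
Visit M → queue [P, F]
Visit P → queue [F]
Visit F → queue []

C -> B -> I -> L -> N -> O -> D -> H -> K -> Q -> G -> A -> E -> J -> M -> P -> F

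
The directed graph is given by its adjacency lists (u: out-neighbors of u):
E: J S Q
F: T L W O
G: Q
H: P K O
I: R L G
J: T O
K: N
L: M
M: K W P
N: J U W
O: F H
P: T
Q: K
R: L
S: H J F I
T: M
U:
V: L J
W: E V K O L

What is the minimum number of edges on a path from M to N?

Level 0: M
Level 1: K, P, W
Level 2: E, L, N, O, T, V
Level 3: F, H, J, Q, S, U
Level 4: I
Level 5: G, R
N first appears at level 2.

2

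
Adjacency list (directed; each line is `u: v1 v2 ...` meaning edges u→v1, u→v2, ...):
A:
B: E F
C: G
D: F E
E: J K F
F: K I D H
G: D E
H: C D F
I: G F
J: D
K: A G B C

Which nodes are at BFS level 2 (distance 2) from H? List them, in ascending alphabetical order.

Level 0: H
Level 1: C, D, F
Level 2: E, G, I, K
Level 3: A, B, J

E, G, I, K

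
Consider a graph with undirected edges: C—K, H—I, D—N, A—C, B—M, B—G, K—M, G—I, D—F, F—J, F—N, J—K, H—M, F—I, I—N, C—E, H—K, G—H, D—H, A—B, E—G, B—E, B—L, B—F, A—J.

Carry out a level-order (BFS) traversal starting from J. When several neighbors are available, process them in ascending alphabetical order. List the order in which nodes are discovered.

J -> A -> F -> K -> B -> C -> D -> I -> N -> H -> M -> E -> G -> L

Visit J; enqueue A, F, K → queue [A, F, K]
Visit A; enqueue B, C → queue [F, K, B, C]
Visit F; enqueue D, I, N → queue [K, B, C, D, I, N]
Visit K; enqueue H, M → queue [B, C, D, I, N, H, M]
Visit B; enqueue E, G, L → queue [C, D, I, N, H, M, E, G, L]
Visit C → queue [D, I, N, H, M, E, G, L]
Visit D → queue [I, N, H, M, E, G, L]
Visit I → queue [N, H, M, E, G, L]
Visit N → queue [H, M, E, G, L]
Visit H → queue [M, E, G, L]
Visit M → queue [E, G, L]
Visit E → queue [G, L]
Visit G → queue [L]
Visit L → queue []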